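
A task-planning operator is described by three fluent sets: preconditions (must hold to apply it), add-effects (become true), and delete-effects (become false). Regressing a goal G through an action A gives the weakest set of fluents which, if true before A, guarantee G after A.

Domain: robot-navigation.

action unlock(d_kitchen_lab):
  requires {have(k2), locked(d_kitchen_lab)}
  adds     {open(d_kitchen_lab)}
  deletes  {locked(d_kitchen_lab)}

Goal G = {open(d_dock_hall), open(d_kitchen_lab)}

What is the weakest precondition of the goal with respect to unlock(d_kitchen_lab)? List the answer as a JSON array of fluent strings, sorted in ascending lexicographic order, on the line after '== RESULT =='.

Regress:
  G ∩ del = {}  (empty — regression defined)
  G \ add = {open(d_dock_hall), open(d_kitchen_lab)} \ {open(d_kitchen_lab)} = {open(d_dock_hall)}
  ∪ pre   = {open(d_dock_hall)} ∪ {have(k2), locked(d_kitchen_lab)}
          = {have(k2), locked(d_kitchen_lab), open(d_dock_hall)}

== RESULT ==
["have(k2)", "locked(d_kitchen_lab)", "open(d_dock_hall)"]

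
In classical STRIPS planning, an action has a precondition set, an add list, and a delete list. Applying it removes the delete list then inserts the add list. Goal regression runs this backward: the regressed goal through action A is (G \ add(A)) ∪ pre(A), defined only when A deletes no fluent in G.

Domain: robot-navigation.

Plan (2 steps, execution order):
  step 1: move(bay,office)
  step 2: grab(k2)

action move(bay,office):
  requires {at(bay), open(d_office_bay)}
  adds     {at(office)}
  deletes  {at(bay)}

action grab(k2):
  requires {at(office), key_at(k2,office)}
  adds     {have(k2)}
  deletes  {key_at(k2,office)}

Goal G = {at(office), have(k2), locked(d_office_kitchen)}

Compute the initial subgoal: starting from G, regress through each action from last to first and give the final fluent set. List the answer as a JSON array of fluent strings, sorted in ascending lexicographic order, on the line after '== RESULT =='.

Work backward from the goal:
  through step 2 (grab(k2)): drop {have(k2)}, keep {at(office), locked(d_office_kitchen)}, require {at(office), key_at(k2,office)}
    → {at(office), key_at(k2,office), locked(d_office_kitchen)}
  through step 1 (move(bay,office)): drop {at(office)}, keep {key_at(k2,office), locked(d_office_kitchen)}, require {at(bay), open(d_office_bay)}
    → {at(bay), key_at(k2,office), locked(d_office_kitchen), open(d_office_bay)}

== RESULT ==
["at(bay)", "key_at(k2,office)", "locked(d_office_kitchen)", "open(d_office_bay)"]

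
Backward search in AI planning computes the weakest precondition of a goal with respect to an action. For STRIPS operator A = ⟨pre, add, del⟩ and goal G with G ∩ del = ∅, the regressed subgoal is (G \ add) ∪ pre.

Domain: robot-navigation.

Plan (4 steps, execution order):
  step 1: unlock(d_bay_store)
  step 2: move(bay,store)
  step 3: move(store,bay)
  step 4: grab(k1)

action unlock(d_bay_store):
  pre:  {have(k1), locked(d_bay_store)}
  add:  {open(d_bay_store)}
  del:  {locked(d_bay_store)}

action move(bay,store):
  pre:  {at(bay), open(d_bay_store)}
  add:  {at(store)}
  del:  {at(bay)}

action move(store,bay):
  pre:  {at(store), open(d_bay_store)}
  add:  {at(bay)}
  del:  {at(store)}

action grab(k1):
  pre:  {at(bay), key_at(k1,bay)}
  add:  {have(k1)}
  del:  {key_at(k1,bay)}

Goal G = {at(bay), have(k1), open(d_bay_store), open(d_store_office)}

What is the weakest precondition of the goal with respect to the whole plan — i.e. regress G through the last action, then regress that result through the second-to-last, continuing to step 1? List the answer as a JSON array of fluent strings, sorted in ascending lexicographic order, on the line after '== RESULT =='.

Regress step by step:
  through step 4 (grab(k1)): drop {have(k1)}, keep {at(bay), open(d_bay_store), open(d_store_office)}, require {at(bay), key_at(k1,bay)}
    → {at(bay), key_at(k1,bay), open(d_bay_store), open(d_store_office)}
  through step 3 (move(store,bay)): drop {at(bay)}, keep {key_at(k1,bay), open(d_bay_store), open(d_store_office)}, require {at(store), open(d_bay_store)}
    → {at(store), key_at(k1,bay), open(d_bay_store), open(d_store_office)}
  through step 2 (move(bay,store)): drop {at(store)}, keep {key_at(k1,bay), open(d_bay_store), open(d_store_office)}, require {at(bay), open(d_bay_store)}
    → {at(bay), key_at(k1,bay), open(d_bay_store), open(d_store_office)}
  through step 1 (unlock(d_bay_store)): drop {open(d_bay_store)}, keep {at(bay), key_at(k1,bay), open(d_store_office)}, require {have(k1), locked(d_bay_store)}
    → {at(bay), have(k1), key_at(k1,bay), locked(d_bay_store), open(d_store_office)}

== RESULT ==
["at(bay)", "have(k1)", "key_at(k1,bay)", "locked(d_bay_store)", "open(d_store_office)"]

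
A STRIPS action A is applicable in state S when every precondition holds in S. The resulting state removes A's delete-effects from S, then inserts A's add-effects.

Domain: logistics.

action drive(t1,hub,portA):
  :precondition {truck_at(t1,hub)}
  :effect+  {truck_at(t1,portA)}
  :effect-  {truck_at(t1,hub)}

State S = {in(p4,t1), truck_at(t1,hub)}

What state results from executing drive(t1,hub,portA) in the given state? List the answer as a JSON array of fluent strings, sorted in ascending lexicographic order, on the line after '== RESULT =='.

Progress:
  pre ⊆ S: {truck_at(t1,hub)} ⊆ S  — applicable
  S \ del = {in(p4,t1)}
  ∪ add   = {in(p4,t1), truck_at(t1,portA)}

== RESULT ==
["in(p4,t1)", "truck_at(t1,portA)"]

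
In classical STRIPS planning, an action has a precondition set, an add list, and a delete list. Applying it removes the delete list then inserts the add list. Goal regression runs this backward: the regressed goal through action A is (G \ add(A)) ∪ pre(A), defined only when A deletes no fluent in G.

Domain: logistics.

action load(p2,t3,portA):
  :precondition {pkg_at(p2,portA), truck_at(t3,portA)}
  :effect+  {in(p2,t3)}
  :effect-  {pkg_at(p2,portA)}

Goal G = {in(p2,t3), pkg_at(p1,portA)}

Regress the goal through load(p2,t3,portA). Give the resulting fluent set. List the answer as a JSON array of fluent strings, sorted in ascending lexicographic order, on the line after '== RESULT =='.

Regress:
  G ∩ del = {}  (empty — regression defined)
  G \ add = {in(p2,t3), pkg_at(p1,portA)} \ {in(p2,t3)} = {pkg_at(p1,portA)}
  ∪ pre   = {pkg_at(p1,portA)} ∪ {pkg_at(p2,portA), truck_at(t3,portA)}
          = {pkg_at(p1,portA), pkg_at(p2,portA), truck_at(t3,portA)}

== RESULT ==
["pkg_at(p1,portA)", "pkg_at(p2,portA)", "truck_at(t3,portA)"]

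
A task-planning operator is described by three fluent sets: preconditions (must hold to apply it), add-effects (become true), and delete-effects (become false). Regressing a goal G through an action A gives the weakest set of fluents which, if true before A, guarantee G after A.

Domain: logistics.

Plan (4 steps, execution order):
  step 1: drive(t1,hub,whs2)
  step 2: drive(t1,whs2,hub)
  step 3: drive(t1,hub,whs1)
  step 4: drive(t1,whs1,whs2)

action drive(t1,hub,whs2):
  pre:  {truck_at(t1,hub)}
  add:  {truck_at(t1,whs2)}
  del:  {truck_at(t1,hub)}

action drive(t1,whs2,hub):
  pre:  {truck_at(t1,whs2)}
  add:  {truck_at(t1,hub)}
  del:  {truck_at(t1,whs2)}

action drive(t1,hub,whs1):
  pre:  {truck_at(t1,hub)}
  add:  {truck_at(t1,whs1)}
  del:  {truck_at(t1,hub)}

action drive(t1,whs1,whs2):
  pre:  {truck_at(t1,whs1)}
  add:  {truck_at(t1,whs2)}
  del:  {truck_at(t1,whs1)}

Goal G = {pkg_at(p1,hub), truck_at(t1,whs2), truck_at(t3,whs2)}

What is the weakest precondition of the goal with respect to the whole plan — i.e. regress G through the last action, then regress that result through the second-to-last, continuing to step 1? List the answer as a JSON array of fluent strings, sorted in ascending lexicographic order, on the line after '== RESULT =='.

Work backward from the goal:
  through step 4 (drive(t1,whs1,whs2)): drop {truck_at(t1,whs2)}, keep {pkg_at(p1,hub), truck_at(t3,whs2)}, require {truck_at(t1,whs1)}
    → {pkg_at(p1,hub), truck_at(t1,whs1), truck_at(t3,whs2)}
  through step 3 (drive(t1,hub,whs1)): drop {truck_at(t1,whs1)}, keep {pkg_at(p1,hub), truck_at(t3,whs2)}, require {truck_at(t1,hub)}
    → {pkg_at(p1,hub), truck_at(t1,hub), truck_at(t3,whs2)}
  through step 2 (drive(t1,whs2,hub)): drop {truck_at(t1,hub)}, keep {pkg_at(p1,hub), truck_at(t3,whs2)}, require {truck_at(t1,whs2)}
    → {pkg_at(p1,hub), truck_at(t1,whs2), truck_at(t3,whs2)}
  through step 1 (drive(t1,hub,whs2)): drop {truck_at(t1,whs2)}, keep {pkg_at(p1,hub), truck_at(t3,whs2)}, require {truck_at(t1,hub)}
    → {pkg_at(p1,hub), truck_at(t1,hub), truck_at(t3,whs2)}

== RESULT ==
["pkg_at(p1,hub)", "truck_at(t1,hub)", "truck_at(t3,whs2)"]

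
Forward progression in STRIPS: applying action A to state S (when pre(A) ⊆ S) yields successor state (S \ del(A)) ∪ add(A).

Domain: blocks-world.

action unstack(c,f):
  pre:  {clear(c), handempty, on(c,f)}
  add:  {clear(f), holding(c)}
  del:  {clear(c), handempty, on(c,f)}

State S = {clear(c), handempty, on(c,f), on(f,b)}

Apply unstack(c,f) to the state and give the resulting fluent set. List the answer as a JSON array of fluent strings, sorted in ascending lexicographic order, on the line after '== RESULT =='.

Progress:
  pre ⊆ S: {clear(c), handempty, on(c,f)} ⊆ S  — applicable
  S \ del = {on(f,b)}
  ∪ add   = {clear(f), holding(c), on(f,b)}

== RESULT ==
["clear(f)", "holding(c)", "on(f,b)"]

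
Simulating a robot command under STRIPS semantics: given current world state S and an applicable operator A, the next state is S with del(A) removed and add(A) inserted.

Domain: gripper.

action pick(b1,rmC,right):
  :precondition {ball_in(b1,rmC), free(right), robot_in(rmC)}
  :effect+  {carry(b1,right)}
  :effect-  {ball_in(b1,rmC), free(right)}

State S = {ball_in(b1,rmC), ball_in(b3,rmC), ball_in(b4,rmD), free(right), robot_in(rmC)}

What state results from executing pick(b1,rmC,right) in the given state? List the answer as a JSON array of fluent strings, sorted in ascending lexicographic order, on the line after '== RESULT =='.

Compute (S \ del) ∪ add:
  pre ⊆ S: {ball_in(b1,rmC), free(right), robot_in(rmC)} ⊆ S  — applicable
  S \ del = {ball_in(b3,rmC), ball_in(b4,rmD), robot_in(rmC)}
  ∪ add   = {ball_in(b3,rmC), ball_in(b4,rmD), carry(b1,right), robot_in(rmC)}

== RESULT ==
["ball_in(b3,rmC)", "ball_in(b4,rmD)", "carry(b1,right)", "robot_in(rmC)"]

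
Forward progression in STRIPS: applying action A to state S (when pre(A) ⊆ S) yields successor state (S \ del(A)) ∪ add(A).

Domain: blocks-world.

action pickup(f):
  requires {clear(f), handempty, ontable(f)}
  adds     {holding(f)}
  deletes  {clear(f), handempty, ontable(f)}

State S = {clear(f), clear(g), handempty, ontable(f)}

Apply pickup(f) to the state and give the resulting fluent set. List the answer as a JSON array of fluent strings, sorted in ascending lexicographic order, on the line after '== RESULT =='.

Compute (S \ del) ∪ add:
  pre ⊆ S: {clear(f), handempty, ontable(f)} ⊆ S  — applicable
  S \ del = {clear(g)}
  ∪ add   = {clear(g), holding(f)}

== RESULT ==
["clear(g)", "holding(f)"]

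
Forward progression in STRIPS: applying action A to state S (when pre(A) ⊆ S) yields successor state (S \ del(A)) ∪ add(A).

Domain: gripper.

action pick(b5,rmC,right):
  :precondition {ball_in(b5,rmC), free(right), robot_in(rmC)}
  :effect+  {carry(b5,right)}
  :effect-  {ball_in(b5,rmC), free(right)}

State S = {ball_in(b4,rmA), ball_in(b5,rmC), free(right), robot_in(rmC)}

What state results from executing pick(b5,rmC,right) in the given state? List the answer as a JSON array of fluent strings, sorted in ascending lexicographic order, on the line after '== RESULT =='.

Progress:
  pre ⊆ S: {ball_in(b5,rmC), free(right), robot_in(rmC)} ⊆ S  — applicable
  S \ del = {ball_in(b4,rmA), robot_in(rmC)}
  ∪ add   = {ball_in(b4,rmA), carry(b5,right), robot_in(rmC)}

== RESULT ==
["ball_in(b4,rmA)", "carry(b5,right)", "robot_in(rmC)"]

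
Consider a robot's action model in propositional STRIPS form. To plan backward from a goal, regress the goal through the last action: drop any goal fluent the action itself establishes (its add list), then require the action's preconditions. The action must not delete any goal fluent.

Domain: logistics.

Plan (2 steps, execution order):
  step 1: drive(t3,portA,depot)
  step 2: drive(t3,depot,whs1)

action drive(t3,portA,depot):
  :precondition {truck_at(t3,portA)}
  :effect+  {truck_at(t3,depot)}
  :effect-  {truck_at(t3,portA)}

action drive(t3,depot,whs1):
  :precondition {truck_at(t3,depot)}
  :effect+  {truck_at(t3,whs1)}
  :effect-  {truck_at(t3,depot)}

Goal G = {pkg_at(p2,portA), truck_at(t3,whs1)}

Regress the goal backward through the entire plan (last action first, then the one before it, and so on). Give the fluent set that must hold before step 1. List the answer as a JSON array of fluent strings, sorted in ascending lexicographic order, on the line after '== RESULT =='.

Work backward from the goal:
  through step 2 (drive(t3,depot,whs1)): drop {truck_at(t3,whs1)}, keep {pkg_at(p2,portA)}, require {truck_at(t3,depot)}
    → {pkg_at(p2,portA), truck_at(t3,depot)}
  through step 1 (drive(t3,portA,depot)): drop {truck_at(t3,depot)}, keep {pkg_at(p2,portA)}, require {truck_at(t3,portA)}
    → {pkg_at(p2,portA), truck_at(t3,portA)}

== RESULT ==
["pkg_at(p2,portA)", "truck_at(t3,portA)"]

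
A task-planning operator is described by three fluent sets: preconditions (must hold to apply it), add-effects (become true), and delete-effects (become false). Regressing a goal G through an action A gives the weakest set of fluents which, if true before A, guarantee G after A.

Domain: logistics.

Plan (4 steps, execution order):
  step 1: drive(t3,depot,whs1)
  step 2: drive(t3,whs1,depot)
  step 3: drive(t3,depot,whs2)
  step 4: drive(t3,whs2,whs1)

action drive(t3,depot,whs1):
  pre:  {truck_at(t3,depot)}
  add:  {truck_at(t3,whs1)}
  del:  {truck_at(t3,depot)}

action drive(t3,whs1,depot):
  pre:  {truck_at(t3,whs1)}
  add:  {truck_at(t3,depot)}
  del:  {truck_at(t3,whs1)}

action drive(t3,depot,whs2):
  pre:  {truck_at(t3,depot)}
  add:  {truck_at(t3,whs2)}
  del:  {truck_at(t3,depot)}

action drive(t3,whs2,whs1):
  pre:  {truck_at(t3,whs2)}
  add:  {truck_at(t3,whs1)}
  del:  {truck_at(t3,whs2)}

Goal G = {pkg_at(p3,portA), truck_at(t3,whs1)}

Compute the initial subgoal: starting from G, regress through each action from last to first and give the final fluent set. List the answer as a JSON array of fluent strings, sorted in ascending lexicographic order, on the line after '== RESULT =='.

Work backward from the goal:
  through step 4 (drive(t3,whs2,whs1)): drop {truck_at(t3,whs1)}, keep {pkg_at(p3,portA)}, require {truck_at(t3,whs2)}
    → {pkg_at(p3,portA), truck_at(t3,whs2)}
  through step 3 (drive(t3,depot,whs2)): drop {truck_at(t3,whs2)}, keep {pkg_at(p3,portA)}, require {truck_at(t3,depot)}
    → {pkg_at(p3,portA), truck_at(t3,depot)}
  through step 2 (drive(t3,whs1,depot)): drop {truck_at(t3,depot)}, keep {pkg_at(p3,portA)}, require {truck_at(t3,whs1)}
    → {pkg_at(p3,portA), truck_at(t3,whs1)}
  through step 1 (drive(t3,depot,whs1)): drop {truck_at(t3,whs1)}, keep {pkg_at(p3,portA)}, require {truck_at(t3,depot)}
    → {pkg_at(p3,portA), truck_at(t3,depot)}

== RESULT ==
["pkg_at(p3,portA)", "truck_at(t3,depot)"]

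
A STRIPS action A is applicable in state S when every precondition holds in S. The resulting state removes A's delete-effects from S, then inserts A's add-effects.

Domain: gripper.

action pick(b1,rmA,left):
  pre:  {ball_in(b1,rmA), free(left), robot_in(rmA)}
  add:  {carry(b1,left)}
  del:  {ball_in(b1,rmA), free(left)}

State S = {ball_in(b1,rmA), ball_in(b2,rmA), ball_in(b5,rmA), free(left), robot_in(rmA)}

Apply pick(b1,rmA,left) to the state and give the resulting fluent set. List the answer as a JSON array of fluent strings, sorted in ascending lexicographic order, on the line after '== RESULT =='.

Progress:
  pre ⊆ S: {ball_in(b1,rmA), free(left), robot_in(rmA)} ⊆ S  — applicable
  S \ del = {ball_in(b2,rmA), ball_in(b5,rmA), robot_in(rmA)}
  ∪ add   = {ball_in(b2,rmA), ball_in(b5,rmA), carry(b1,left), robot_in(rmA)}

== RESULT ==
["ball_in(b2,rmA)", "ball_in(b5,rmA)", "carry(b1,left)", "robot_in(rmA)"]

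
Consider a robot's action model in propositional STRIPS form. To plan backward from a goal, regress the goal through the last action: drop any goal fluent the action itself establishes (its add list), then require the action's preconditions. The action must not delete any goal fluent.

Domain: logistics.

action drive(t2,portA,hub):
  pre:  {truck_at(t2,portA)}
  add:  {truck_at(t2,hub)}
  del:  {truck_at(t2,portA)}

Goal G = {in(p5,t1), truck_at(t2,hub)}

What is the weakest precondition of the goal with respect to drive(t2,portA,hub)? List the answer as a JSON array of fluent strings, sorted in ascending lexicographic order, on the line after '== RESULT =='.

Compute (G \ add) ∪ pre:
  G ∩ del = {}  (empty — regression defined)
  G \ add = {in(p5,t1), truck_at(t2,hub)} \ {truck_at(t2,hub)} = {in(p5,t1)}
  ∪ pre   = {in(p5,t1)} ∪ {truck_at(t2,portA)}
          = {in(p5,t1), truck_at(t2,portA)}

== RESULT ==
["in(p5,t1)", "truck_at(t2,portA)"]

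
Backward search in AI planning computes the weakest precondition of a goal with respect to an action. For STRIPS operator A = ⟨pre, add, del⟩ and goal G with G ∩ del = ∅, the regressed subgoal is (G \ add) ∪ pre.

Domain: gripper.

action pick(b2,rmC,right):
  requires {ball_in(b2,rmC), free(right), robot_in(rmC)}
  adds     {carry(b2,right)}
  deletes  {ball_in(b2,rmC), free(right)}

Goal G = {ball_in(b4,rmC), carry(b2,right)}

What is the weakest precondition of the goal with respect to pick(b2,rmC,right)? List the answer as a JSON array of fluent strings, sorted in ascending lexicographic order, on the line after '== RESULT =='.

Regress:
  G ∩ del = {}  (empty — regression defined)
  G \ add = {ball_in(b4,rmC), carry(b2,right)} \ {carry(b2,right)} = {ball_in(b4,rmC)}
  ∪ pre   = {ball_in(b4,rmC)} ∪ {ball_in(b2,rmC), free(right), robot_in(rmC)}
          = {ball_in(b2,rmC), ball_in(b4,rmC), free(right), robot_in(rmC)}

== RESULT ==
["ball_in(b2,rmC)", "ball_in(b4,rmC)", "free(right)", "robot_in(rmC)"]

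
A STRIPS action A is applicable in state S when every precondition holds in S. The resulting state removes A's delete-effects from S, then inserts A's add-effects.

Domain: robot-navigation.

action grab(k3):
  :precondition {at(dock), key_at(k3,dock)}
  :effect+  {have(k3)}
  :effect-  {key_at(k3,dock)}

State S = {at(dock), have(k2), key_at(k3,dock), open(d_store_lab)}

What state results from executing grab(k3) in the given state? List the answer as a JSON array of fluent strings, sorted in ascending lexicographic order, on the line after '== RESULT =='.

Progress:
  pre ⊆ S: {at(dock), key_at(k3,dock)} ⊆ S  — applicable
  S \ del = {at(dock), have(k2), open(d_store_lab)}
  ∪ add   = {at(dock), have(k2), have(k3), open(d_store_lab)}

== RESULT ==
["at(dock)", "have(k2)", "have(k3)", "open(d_store_lab)"]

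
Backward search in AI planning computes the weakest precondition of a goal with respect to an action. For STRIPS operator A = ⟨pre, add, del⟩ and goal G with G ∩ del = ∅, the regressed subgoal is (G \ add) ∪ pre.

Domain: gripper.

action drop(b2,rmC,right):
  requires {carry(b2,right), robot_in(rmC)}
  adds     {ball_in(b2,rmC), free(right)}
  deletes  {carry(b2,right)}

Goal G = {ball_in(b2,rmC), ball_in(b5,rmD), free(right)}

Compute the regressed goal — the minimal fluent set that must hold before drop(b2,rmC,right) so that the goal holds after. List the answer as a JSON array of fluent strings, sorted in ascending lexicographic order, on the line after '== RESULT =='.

Compute (G \ add) ∪ pre:
  G ∩ del = {}  (empty — regression defined)
  G \ add = {ball_in(b2,rmC), ball_in(b5,rmD), free(right)} \ {ball_in(b2,rmC), free(right)} = {ball_in(b5,rmD)}
  ∪ pre   = {ball_in(b5,rmD)} ∪ {carry(b2,right), robot_in(rmC)}
          = {ball_in(b5,rmD), carry(b2,right), robot_in(rmC)}

== RESULT ==
["ball_in(b5,rmD)", "carry(b2,right)", "robot_in(rmC)"]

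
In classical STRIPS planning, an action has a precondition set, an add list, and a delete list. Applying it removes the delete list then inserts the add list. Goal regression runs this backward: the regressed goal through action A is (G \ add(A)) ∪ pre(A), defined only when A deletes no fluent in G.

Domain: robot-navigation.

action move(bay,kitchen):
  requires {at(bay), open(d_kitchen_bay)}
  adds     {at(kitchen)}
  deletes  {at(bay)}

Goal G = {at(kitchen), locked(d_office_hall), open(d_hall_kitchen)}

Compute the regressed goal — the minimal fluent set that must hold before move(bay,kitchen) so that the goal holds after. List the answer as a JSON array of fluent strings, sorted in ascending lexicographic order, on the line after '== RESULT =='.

Regress:
  G ∩ del = {}  (empty — regression defined)
  G \ add = {at(kitchen), locked(d_office_hall), open(d_hall_kitchen)} \ {at(kitchen)} = {locked(d_office_hall), open(d_hall_kitchen)}
  ∪ pre   = {locked(d_office_hall), open(d_hall_kitchen)} ∪ {at(bay), open(d_kitchen_bay)}
          = {at(bay), locked(d_office_hall), open(d_hall_kitchen), open(d_kitchen_bay)}

== RESULT ==
["at(bay)", "locked(d_office_hall)", "open(d_hall_kitchen)", "open(d_kitchen_bay)"]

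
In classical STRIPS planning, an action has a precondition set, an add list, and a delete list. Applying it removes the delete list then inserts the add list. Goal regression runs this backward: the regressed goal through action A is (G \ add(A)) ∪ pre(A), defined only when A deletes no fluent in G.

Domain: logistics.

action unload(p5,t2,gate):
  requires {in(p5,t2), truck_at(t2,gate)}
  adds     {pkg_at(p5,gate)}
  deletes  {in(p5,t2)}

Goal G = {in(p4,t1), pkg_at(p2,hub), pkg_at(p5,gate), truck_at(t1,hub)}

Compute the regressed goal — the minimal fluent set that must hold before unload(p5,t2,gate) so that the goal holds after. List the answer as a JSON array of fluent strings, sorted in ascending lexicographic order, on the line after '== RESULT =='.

Regress:
  G ∩ del = {}  (empty — regression defined)
  G \ add = {in(p4,t1), pkg_at(p2,hub), pkg_at(p5,gate), truck_at(t1,hub)} \ {pkg_at(p5,gate)} = {in(p4,t1), pkg_at(p2,hub), truck_at(t1,hub)}
  ∪ pre   = {in(p4,t1), pkg_at(p2,hub), truck_at(t1,hub)} ∪ {in(p5,t2), truck_at(t2,gate)}
          = {in(p4,t1), in(p5,t2), pkg_at(p2,hub), truck_at(t1,hub), truck_at(t2,gate)}

== RESULT ==
["in(p4,t1)", "in(p5,t2)", "pkg_at(p2,hub)", "truck_at(t1,hub)", "truck_at(t2,gate)"]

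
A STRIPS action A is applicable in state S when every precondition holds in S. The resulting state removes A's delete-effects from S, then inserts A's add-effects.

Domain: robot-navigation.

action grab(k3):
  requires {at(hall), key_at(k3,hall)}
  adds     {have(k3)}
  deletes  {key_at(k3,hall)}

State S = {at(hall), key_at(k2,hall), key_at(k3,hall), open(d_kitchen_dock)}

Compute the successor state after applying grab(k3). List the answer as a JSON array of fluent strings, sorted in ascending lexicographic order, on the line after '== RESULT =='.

Progress:
  pre ⊆ S: {at(hall), key_at(k3,hall)} ⊆ S  — applicable
  S \ del = {at(hall), key_at(k2,hall), open(d_kitchen_dock)}
  ∪ add   = {at(hall), have(k3), key_at(k2,hall), open(d_kitchen_dock)}

== RESULT ==
["at(hall)", "have(k3)", "key_at(k2,hall)", "open(d_kitchen_dock)"]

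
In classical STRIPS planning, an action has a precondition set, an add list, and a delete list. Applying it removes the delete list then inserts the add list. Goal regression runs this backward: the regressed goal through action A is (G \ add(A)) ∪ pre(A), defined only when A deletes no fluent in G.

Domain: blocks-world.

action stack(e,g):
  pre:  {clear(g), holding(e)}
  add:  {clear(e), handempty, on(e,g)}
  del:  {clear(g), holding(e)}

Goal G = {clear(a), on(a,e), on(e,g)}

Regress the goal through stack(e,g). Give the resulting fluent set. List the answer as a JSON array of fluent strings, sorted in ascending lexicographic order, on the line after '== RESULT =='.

Regress:
  G ∩ del = {}  (empty — regression defined)
  G \ add = {clear(a), on(a,e), on(e,g)} \ {clear(e), handempty, on(e,g)} = {clear(a), on(a,e)}
  ∪ pre   = {clear(a), on(a,e)} ∪ {clear(g), holding(e)}
          = {clear(a), clear(g), holding(e), on(a,e)}

== RESULT ==
["clear(a)", "clear(g)", "holding(e)", "on(a,e)"]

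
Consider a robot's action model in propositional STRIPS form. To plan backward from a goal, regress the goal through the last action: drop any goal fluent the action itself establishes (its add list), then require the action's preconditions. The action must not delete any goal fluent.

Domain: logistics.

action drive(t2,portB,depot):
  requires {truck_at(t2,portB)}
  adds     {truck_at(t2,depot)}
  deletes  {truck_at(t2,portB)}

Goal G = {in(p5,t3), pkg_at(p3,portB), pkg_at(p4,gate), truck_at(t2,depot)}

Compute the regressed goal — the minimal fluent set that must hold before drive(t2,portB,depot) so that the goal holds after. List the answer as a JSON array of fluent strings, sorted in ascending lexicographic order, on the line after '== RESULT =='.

Compute (G \ add) ∪ pre:
  G ∩ del = {}  (empty — regression defined)
  G \ add = {in(p5,t3), pkg_at(p3,portB), pkg_at(p4,gate), truck_at(t2,depot)} \ {truck_at(t2,depot)} = {in(p5,t3), pkg_at(p3,portB), pkg_at(p4,gate)}
  ∪ pre   = {in(p5,t3), pkg_at(p3,portB), pkg_at(p4,gate)} ∪ {truck_at(t2,portB)}
          = {in(p5,t3), pkg_at(p3,portB), pkg_at(p4,gate), truck_at(t2,portB)}

== RESULT ==
["in(p5,t3)", "pkg_at(p3,portB)", "pkg_at(p4,gate)", "truck_at(t2,portB)"]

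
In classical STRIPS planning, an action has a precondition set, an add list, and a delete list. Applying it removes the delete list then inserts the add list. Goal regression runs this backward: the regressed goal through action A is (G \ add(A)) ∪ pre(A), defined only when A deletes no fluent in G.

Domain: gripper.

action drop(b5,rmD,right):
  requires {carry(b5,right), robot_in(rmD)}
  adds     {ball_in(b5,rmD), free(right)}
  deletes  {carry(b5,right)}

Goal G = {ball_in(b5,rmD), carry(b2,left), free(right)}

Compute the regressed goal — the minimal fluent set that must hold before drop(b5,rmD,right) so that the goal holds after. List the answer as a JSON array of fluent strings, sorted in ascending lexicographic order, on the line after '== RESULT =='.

Compute (G \ add) ∪ pre:
  G ∩ del = {}  (empty — regression defined)
  G \ add = {ball_in(b5,rmD), carry(b2,left), free(right)} \ {ball_in(b5,rmD), free(right)} = {carry(b2,left)}
  ∪ pre   = {carry(b2,left)} ∪ {carry(b5,right), robot_in(rmD)}
          = {carry(b2,left), carry(b5,right), robot_in(rmD)}

== RESULT ==
["carry(b2,left)", "carry(b5,right)", "robot_in(rmD)"]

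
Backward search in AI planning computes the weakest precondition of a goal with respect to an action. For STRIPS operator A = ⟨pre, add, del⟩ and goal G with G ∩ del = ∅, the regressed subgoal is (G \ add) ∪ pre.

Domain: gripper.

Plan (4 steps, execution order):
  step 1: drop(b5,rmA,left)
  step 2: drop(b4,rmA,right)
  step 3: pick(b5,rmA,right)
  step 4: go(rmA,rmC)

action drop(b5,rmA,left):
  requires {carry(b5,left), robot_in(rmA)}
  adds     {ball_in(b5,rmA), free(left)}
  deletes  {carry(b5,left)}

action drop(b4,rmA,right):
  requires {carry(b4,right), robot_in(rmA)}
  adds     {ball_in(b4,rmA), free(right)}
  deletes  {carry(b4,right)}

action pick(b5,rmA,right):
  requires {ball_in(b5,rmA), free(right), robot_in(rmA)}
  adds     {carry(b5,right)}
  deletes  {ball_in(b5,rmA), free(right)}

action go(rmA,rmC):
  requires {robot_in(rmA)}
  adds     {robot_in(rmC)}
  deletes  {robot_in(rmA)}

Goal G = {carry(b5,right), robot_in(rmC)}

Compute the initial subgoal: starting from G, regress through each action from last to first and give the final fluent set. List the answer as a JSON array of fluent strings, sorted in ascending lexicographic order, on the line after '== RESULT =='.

Work backward from the goal:
  through step 4 (go(rmA,rmC)): drop {robot_in(rmC)}, keep {carry(b5,right)}, require {robot_in(rmA)}
    → {carry(b5,right), robot_in(rmA)}
  through step 3 (pick(b5,rmA,right)): drop {carry(b5,right)}, keep {robot_in(rmA)}, require {ball_in(b5,rmA), free(right), robot_in(rmA)}
    → {ball_in(b5,rmA), free(right), robot_in(rmA)}
  through step 2 (drop(b4,rmA,right)): drop {free(right)}, keep {ball_in(b5,rmA), robot_in(rmA)}, require {carry(b4,right), robot_in(rmA)}
    → {ball_in(b5,rmA), carry(b4,right), robot_in(rmA)}
  through step 1 (drop(b5,rmA,left)): drop {ball_in(b5,rmA)}, keep {carry(b4,right), robot_in(rmA)}, require {carry(b5,left), robot_in(rmA)}
    → {carry(b4,right), carry(b5,left), robot_in(rmA)}

== RESULT ==
["carry(b4,right)", "carry(b5,left)", "robot_in(rmA)"]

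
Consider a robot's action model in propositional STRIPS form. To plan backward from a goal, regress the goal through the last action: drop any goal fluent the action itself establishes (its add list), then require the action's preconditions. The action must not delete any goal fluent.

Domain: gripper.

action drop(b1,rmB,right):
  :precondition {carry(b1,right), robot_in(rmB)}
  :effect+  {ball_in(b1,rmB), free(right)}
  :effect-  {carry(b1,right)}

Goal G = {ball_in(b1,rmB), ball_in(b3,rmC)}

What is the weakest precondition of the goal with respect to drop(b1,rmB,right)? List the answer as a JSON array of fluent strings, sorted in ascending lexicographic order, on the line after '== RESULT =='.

Regress:
  G ∩ del = {}  (empty — regression defined)
  G \ add = {ball_in(b1,rmB), ball_in(b3,rmC)} \ {ball_in(b1,rmB), free(right)} = {ball_in(b3,rmC)}
  ∪ pre   = {ball_in(b3,rmC)} ∪ {carry(b1,right), robot_in(rmB)}
          = {ball_in(b3,rmC), carry(b1,right), robot_in(rmB)}

== RESULT ==
["ball_in(b3,rmC)", "carry(b1,right)", "robot_in(rmB)"]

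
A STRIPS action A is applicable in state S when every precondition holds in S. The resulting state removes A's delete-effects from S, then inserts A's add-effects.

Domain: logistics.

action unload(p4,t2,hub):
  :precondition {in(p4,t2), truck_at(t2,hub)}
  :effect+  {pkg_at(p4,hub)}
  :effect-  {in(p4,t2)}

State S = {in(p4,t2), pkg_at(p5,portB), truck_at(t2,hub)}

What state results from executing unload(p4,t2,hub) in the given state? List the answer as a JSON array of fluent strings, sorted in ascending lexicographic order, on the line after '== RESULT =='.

Compute (S \ del) ∪ add:
  pre ⊆ S: {in(p4,t2), truck_at(t2,hub)} ⊆ S  — applicable
  S \ del = {pkg_at(p5,portB), truck_at(t2,hub)}
  ∪ add   = {pkg_at(p4,hub), pkg_at(p5,portB), truck_at(t2,hub)}

== RESULT ==
["pkg_at(p4,hub)", "pkg_at(p5,portB)", "truck_at(t2,hub)"]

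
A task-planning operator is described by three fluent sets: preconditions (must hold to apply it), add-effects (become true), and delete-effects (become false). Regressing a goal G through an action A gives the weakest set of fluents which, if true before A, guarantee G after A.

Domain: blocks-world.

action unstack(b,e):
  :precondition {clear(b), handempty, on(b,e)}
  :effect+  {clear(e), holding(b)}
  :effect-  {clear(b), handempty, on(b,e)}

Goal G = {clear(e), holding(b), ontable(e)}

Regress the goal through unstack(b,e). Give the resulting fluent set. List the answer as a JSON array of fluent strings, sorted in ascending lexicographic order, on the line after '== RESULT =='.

Regress:
  G ∩ del = {}  (empty — regression defined)
  G \ add = {clear(e), holding(b), ontable(e)} \ {clear(e), holding(b)} = {ontable(e)}
  ∪ pre   = {ontable(e)} ∪ {clear(b), handempty, on(b,e)}
          = {clear(b), handempty, on(b,e), ontable(e)}

== RESULT ==
["clear(b)", "handempty", "on(b,e)", "ontable(e)"]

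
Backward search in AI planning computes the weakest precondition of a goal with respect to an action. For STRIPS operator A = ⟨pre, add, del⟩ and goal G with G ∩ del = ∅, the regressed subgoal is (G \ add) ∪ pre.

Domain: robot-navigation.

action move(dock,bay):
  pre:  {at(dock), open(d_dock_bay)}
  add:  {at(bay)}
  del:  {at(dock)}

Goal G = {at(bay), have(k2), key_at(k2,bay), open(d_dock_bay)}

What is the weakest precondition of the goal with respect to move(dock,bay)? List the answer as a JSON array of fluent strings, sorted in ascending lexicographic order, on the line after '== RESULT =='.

Compute (G \ add) ∪ pre:
  G ∩ del = {}  (empty — regression defined)
  G \ add = {at(bay), have(k2), key_at(k2,bay), open(d_dock_bay)} \ {at(bay)} = {have(k2), key_at(k2,bay), open(d_dock_bay)}
  ∪ pre   = {have(k2), key_at(k2,bay), open(d_dock_bay)} ∪ {at(dock), open(d_dock_bay)}
          = {at(dock), have(k2), key_at(k2,bay), open(d_dock_bay)}

== RESULT ==
["at(dock)", "have(k2)", "key_at(k2,bay)", "open(d_dock_bay)"]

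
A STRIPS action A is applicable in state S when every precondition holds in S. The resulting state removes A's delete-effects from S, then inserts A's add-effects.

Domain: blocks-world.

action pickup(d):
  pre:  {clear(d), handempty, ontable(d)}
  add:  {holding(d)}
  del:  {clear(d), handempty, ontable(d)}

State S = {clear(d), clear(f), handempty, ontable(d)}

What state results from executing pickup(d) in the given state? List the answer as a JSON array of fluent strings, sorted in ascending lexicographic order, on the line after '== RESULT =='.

Progress:
  pre ⊆ S: {clear(d), handempty, ontable(d)} ⊆ S  — applicable
  S \ del = {clear(f)}
  ∪ add   = {clear(f), holding(d)}

== RESULT ==
["clear(f)", "holding(d)"]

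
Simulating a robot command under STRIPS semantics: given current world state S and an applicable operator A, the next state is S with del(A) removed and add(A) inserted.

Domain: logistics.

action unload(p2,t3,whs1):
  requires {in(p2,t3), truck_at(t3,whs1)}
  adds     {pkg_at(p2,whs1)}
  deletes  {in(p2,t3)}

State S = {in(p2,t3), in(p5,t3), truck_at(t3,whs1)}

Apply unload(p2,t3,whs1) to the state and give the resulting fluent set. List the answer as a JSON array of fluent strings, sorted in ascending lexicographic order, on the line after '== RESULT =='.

Progress:
  pre ⊆ S: {in(p2,t3), truck_at(t3,whs1)} ⊆ S  — applicable
  S \ del = {in(p5,t3), truck_at(t3,whs1)}
  ∪ add   = {in(p5,t3), pkg_at(p2,whs1), truck_at(t3,whs1)}

== RESULT ==
["in(p5,t3)", "pkg_at(p2,whs1)", "truck_at(t3,whs1)"]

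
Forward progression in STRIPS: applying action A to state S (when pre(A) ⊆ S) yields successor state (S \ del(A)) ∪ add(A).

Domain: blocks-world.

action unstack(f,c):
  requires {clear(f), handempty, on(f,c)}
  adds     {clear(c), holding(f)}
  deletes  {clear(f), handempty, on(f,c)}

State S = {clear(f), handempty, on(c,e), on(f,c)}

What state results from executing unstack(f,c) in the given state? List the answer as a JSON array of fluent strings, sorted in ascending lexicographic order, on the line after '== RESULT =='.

Progress:
  pre ⊆ S: {clear(f), handempty, on(f,c)} ⊆ S  — applicable
  S \ del = {on(c,e)}
  ∪ add   = {clear(c), holding(f), on(c,e)}

== RESULT ==
["clear(c)", "holding(f)", "on(c,e)"]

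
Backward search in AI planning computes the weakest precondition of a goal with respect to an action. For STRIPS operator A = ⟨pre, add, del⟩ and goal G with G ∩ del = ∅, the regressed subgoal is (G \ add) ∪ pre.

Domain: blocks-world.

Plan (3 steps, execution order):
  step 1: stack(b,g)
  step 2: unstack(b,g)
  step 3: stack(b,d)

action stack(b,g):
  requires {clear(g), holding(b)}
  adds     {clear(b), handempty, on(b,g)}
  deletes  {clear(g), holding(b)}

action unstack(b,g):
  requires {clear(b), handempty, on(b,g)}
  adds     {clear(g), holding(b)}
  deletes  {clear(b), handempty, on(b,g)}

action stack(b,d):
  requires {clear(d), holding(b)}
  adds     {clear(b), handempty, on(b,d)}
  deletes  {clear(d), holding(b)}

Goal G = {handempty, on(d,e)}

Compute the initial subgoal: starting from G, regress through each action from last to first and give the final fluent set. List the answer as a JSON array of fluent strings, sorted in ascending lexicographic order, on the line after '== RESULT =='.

Work backward from the goal:
  through step 3 (stack(b,d)): drop {handempty}, keep {on(d,e)}, require {clear(d), holding(b)}
    → {clear(d), holding(b), on(d,e)}
  through step 2 (unstack(b,g)): drop {holding(b)}, keep {clear(d), on(d,e)}, require {clear(b), handempty, on(b,g)}
    → {clear(b), clear(d), handempty, on(b,g), on(d,e)}
  through step 1 (stack(b,g)): drop {clear(b), handempty, on(b,g)}, keep {clear(d), on(d,e)}, require {clear(g), holding(b)}
    → {clear(d), clear(g), holding(b), on(d,e)}

== RESULT ==
["clear(d)", "clear(g)", "holding(b)", "on(d,e)"]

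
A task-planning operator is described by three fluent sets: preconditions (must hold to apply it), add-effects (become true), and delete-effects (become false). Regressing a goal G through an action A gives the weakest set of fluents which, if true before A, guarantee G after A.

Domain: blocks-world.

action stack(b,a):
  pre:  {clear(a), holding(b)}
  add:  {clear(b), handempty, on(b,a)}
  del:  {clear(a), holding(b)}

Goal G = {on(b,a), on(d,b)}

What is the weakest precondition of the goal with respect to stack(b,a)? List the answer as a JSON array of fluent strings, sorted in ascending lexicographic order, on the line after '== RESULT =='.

Regress:
  G ∩ del = {}  (empty — regression defined)
  G \ add = {on(b,a), on(d,b)} \ {clear(b), handempty, on(b,a)} = {on(d,b)}
  ∪ pre   = {on(d,b)} ∪ {clear(a), holding(b)}
          = {clear(a), holding(b), on(d,b)}

== RESULT ==
["clear(a)", "holding(b)", "on(d,b)"]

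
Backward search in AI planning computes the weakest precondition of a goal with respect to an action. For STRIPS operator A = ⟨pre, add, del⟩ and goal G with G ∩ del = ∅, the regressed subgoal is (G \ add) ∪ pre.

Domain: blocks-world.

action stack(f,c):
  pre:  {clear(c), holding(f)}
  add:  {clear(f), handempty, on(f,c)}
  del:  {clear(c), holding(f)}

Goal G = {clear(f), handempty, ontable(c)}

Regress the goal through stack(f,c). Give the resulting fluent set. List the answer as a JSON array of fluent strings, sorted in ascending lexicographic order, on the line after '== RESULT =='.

Regress:
  G ∩ del = {}  (empty — regression defined)
  G \ add = {clear(f), handempty, ontable(c)} \ {clear(f), handempty, on(f,c)} = {ontable(c)}
  ∪ pre   = {ontable(c)} ∪ {clear(c), holding(f)}
          = {clear(c), holding(f), ontable(c)}

== RESULT ==
["clear(c)", "holding(f)", "ontable(c)"]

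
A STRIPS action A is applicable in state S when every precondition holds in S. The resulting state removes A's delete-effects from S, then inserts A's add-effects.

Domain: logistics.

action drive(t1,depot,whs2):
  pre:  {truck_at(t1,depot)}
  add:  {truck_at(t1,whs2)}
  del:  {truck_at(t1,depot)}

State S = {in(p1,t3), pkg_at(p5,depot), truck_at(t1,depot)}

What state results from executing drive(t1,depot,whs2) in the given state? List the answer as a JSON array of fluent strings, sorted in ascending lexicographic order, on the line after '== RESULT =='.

Compute (S \ del) ∪ add:
  pre ⊆ S: {truck_at(t1,depot)} ⊆ S  — applicable
  S \ del = {in(p1,t3), pkg_at(p5,depot)}
  ∪ add   = {in(p1,t3), pkg_at(p5,depot), truck_at(t1,whs2)}

== RESULT ==
["in(p1,t3)", "pkg_at(p5,depot)", "truck_at(t1,whs2)"]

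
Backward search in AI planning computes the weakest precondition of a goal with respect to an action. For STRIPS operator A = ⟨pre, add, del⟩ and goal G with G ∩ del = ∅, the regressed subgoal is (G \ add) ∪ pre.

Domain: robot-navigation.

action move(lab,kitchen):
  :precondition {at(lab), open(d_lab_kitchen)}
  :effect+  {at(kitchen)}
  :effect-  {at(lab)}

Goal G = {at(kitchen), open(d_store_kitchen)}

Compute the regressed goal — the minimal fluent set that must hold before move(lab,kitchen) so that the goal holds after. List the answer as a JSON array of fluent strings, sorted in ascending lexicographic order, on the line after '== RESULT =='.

Regress:
  G ∩ del = {}  (empty — regression defined)
  G \ add = {at(kitchen), open(d_store_kitchen)} \ {at(kitchen)} = {open(d_store_kitchen)}
  ∪ pre   = {open(d_store_kitchen)} ∪ {at(lab), open(d_lab_kitchen)}
          = {at(lab), open(d_lab_kitchen), open(d_store_kitchen)}

== RESULT ==
["at(lab)", "open(d_lab_kitchen)", "open(d_store_kitchen)"]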